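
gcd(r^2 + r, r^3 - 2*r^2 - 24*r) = r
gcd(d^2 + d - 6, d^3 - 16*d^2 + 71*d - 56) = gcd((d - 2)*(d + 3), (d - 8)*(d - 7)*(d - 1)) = 1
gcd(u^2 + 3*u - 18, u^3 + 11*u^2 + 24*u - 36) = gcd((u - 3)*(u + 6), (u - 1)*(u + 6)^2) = u + 6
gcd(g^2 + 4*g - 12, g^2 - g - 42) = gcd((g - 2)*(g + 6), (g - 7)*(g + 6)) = g + 6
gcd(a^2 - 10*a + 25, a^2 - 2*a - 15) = a - 5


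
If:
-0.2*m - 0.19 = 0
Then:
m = -0.95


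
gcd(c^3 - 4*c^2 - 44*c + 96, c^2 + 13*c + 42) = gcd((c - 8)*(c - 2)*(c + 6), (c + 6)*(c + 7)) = c + 6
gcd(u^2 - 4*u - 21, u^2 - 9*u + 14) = u - 7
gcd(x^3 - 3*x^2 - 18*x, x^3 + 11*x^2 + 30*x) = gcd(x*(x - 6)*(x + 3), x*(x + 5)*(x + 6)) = x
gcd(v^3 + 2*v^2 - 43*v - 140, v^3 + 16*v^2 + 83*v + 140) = v^2 + 9*v + 20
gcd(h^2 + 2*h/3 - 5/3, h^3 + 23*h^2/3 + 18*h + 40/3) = h + 5/3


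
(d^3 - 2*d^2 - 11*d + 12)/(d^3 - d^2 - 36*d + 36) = (d^2 - d - 12)/(d^2 - 36)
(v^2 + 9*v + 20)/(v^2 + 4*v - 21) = (v^2 + 9*v + 20)/(v^2 + 4*v - 21)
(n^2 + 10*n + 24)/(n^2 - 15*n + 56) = (n^2 + 10*n + 24)/(n^2 - 15*n + 56)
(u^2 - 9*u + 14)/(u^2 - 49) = (u - 2)/(u + 7)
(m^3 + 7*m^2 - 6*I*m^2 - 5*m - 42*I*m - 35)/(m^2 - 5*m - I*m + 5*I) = (m^2 + m*(7 - 5*I) - 35*I)/(m - 5)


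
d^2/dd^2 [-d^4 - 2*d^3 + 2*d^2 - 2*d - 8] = -12*d^2 - 12*d + 4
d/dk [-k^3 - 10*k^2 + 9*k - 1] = -3*k^2 - 20*k + 9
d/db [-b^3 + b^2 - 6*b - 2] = -3*b^2 + 2*b - 6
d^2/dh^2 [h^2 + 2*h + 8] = 2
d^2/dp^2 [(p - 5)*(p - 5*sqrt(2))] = 2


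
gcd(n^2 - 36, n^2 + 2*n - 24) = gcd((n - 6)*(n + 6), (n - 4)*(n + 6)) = n + 6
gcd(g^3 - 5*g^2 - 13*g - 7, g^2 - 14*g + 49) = g - 7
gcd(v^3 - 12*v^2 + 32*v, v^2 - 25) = 1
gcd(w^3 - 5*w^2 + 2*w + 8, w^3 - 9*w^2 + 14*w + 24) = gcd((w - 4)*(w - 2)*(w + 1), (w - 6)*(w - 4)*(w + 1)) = w^2 - 3*w - 4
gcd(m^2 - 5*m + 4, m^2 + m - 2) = m - 1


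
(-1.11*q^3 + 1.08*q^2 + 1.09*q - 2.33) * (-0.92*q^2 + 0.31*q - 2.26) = 1.0212*q^5 - 1.3377*q^4 + 1.8406*q^3 + 0.0407000000000002*q^2 - 3.1857*q + 5.2658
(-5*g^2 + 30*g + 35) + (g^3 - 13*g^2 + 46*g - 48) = g^3 - 18*g^2 + 76*g - 13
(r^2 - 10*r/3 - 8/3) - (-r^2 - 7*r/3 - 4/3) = 2*r^2 - r - 4/3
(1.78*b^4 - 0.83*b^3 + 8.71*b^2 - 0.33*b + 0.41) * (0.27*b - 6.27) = 0.4806*b^5 - 11.3847*b^4 + 7.5558*b^3 - 54.7008*b^2 + 2.1798*b - 2.5707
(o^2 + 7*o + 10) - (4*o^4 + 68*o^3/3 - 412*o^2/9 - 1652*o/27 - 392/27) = -4*o^4 - 68*o^3/3 + 421*o^2/9 + 1841*o/27 + 662/27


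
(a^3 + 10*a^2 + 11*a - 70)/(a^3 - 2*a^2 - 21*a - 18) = (-a^3 - 10*a^2 - 11*a + 70)/(-a^3 + 2*a^2 + 21*a + 18)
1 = 1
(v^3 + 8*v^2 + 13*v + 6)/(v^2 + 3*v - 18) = (v^2 + 2*v + 1)/(v - 3)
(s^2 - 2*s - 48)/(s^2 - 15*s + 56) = (s + 6)/(s - 7)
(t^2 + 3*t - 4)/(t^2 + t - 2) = (t + 4)/(t + 2)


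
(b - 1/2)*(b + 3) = b^2 + 5*b/2 - 3/2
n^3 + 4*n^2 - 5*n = n*(n - 1)*(n + 5)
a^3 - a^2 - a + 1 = (a - 1)^2*(a + 1)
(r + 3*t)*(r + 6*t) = r^2 + 9*r*t + 18*t^2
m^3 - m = m*(m - 1)*(m + 1)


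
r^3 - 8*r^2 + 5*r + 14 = (r - 7)*(r - 2)*(r + 1)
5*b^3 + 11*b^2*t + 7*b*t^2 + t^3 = (b + t)^2*(5*b + t)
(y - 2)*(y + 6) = y^2 + 4*y - 12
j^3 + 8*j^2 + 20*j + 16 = (j + 2)^2*(j + 4)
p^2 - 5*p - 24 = (p - 8)*(p + 3)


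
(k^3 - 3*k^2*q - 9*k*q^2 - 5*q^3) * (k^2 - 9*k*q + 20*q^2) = k^5 - 12*k^4*q + 38*k^3*q^2 + 16*k^2*q^3 - 135*k*q^4 - 100*q^5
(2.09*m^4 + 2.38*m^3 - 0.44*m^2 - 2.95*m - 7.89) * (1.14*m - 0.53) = 2.3826*m^5 + 1.6055*m^4 - 1.763*m^3 - 3.1298*m^2 - 7.4311*m + 4.1817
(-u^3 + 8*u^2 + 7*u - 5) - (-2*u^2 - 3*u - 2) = -u^3 + 10*u^2 + 10*u - 3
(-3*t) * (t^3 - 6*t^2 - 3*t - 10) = -3*t^4 + 18*t^3 + 9*t^2 + 30*t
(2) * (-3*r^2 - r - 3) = -6*r^2 - 2*r - 6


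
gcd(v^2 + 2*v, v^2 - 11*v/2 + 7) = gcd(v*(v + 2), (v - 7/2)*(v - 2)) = 1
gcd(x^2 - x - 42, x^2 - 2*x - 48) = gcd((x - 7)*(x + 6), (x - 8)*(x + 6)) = x + 6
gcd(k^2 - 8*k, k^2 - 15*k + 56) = k - 8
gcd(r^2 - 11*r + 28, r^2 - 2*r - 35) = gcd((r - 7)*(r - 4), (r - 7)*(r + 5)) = r - 7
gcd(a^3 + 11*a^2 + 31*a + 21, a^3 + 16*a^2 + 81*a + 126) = a^2 + 10*a + 21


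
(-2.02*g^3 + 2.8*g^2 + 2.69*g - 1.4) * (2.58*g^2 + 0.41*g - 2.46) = -5.2116*g^5 + 6.3958*g^4 + 13.0574*g^3 - 9.3971*g^2 - 7.1914*g + 3.444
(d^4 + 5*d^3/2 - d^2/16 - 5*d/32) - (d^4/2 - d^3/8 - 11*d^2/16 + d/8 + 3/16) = d^4/2 + 21*d^3/8 + 5*d^2/8 - 9*d/32 - 3/16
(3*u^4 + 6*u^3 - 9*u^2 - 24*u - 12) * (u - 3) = 3*u^5 - 3*u^4 - 27*u^3 + 3*u^2 + 60*u + 36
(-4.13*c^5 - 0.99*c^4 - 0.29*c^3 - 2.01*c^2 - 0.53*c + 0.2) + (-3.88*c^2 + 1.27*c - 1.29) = -4.13*c^5 - 0.99*c^4 - 0.29*c^3 - 5.89*c^2 + 0.74*c - 1.09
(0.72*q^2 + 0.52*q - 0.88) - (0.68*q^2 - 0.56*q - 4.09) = 0.0399999999999999*q^2 + 1.08*q + 3.21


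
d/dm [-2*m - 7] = -2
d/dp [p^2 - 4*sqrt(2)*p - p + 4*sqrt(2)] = 2*p - 4*sqrt(2) - 1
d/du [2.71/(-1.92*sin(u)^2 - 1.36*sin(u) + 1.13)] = (10.4064*sin(u) + 3.6856)*cos(u)/(1.92*sin(u)^2 + 1.36*sin(u) - 1.13)^2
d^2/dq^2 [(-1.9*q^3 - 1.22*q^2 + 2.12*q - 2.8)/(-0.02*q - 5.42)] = (0.00152*q^3 + 1.23576*q^2 + 334.89096*q + 72.140272)/(8.0e-6*q^3 + 0.006504*q^2 + 1.762584*q + 159.220088)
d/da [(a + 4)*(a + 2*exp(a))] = 2*a*exp(a) + 2*a + 10*exp(a) + 4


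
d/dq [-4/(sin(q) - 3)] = 4*cos(q)/(sin(q) - 3)^2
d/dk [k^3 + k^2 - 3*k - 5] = 3*k^2 + 2*k - 3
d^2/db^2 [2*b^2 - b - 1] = 4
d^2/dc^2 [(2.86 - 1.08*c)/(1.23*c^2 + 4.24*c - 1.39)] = (-(1.08*c - 2.86)*(2.46*c + 4.24)*(4.92*c + 8.48) + (7.9704*c + 2.1228)*(1.23*c^2 + 4.24*c - 1.39))/(1.23*c^2 + 4.24*c - 1.39)^3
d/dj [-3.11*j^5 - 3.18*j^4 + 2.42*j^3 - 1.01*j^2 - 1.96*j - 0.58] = -15.55*j^4 - 12.72*j^3 + 7.26*j^2 - 2.02*j - 1.96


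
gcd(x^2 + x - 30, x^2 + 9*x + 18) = x + 6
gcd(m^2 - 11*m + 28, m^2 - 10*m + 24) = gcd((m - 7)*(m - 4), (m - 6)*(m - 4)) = m - 4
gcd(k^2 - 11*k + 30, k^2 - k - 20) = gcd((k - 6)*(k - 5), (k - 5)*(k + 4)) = k - 5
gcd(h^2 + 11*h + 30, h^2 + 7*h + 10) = h + 5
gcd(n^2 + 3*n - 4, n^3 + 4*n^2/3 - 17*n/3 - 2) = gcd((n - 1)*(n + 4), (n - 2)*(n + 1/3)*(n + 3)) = 1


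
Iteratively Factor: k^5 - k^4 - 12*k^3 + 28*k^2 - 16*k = (k)*(k^4 - k^3 - 12*k^2 + 28*k - 16) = k*(k - 2)*(k^3 + k^2 - 10*k + 8) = k*(k - 2)^2*(k^2 + 3*k - 4) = k*(k - 2)^2*(k - 1)*(k + 4)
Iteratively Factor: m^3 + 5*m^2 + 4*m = (m)*(m^2 + 5*m + 4) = m*(m + 1)*(m + 4)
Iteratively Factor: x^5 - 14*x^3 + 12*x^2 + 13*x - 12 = (x + 4)*(x^4 - 4*x^3 + 2*x^2 + 4*x - 3) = (x - 3)*(x + 4)*(x^3 - x^2 - x + 1) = (x - 3)*(x + 1)*(x + 4)*(x^2 - 2*x + 1) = (x - 3)*(x - 1)*(x + 1)*(x + 4)*(x - 1)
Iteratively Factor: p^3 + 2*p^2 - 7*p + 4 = (p + 4)*(p^2 - 2*p + 1) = (p - 1)*(p + 4)*(p - 1)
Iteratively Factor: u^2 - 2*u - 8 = (u + 2)*(u - 4)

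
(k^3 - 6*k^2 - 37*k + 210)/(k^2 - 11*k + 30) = (k^2 - k - 42)/(k - 6)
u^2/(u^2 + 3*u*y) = u/(u + 3*y)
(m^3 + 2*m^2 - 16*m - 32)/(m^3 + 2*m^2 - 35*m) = (m^3 + 2*m^2 - 16*m - 32)/(m*(m^2 + 2*m - 35))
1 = 1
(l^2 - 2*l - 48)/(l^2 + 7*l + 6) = (l - 8)/(l + 1)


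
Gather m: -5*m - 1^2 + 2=1 - 5*m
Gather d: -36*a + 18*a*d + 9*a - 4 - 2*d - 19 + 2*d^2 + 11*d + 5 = -27*a + 2*d^2 + d*(18*a + 9) - 18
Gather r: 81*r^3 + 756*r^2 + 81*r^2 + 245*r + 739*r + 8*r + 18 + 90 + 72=81*r^3 + 837*r^2 + 992*r + 180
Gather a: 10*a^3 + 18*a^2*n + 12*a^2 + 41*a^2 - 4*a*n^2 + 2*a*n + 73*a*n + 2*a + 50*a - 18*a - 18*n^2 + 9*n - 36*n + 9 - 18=10*a^3 + a^2*(18*n + 53) + a*(-4*n^2 + 75*n + 34) - 18*n^2 - 27*n - 9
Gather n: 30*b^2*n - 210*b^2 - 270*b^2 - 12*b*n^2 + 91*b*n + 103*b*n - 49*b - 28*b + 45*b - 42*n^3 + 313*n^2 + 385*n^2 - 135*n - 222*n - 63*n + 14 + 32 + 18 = -480*b^2 - 32*b - 42*n^3 + n^2*(698 - 12*b) + n*(30*b^2 + 194*b - 420) + 64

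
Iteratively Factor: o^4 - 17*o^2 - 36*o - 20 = (o + 1)*(o^3 - o^2 - 16*o - 20) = (o - 5)*(o + 1)*(o^2 + 4*o + 4) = (o - 5)*(o + 1)*(o + 2)*(o + 2)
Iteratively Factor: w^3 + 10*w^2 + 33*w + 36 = (w + 3)*(w^2 + 7*w + 12) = (w + 3)^2*(w + 4)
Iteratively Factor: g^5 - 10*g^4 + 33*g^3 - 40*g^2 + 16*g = (g - 4)*(g^4 - 6*g^3 + 9*g^2 - 4*g) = g*(g - 4)*(g^3 - 6*g^2 + 9*g - 4) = g*(g - 4)*(g - 1)*(g^2 - 5*g + 4) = g*(g - 4)^2*(g - 1)*(g - 1)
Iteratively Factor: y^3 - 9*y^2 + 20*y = (y - 4)*(y^2 - 5*y) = (y - 5)*(y - 4)*(y)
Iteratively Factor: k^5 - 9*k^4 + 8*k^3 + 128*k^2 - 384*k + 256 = (k + 4)*(k^4 - 13*k^3 + 60*k^2 - 112*k + 64) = (k - 4)*(k + 4)*(k^3 - 9*k^2 + 24*k - 16) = (k - 4)*(k - 1)*(k + 4)*(k^2 - 8*k + 16) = (k - 4)^2*(k - 1)*(k + 4)*(k - 4)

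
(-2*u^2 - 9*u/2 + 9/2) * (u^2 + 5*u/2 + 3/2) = -2*u^4 - 19*u^3/2 - 39*u^2/4 + 9*u/2 + 27/4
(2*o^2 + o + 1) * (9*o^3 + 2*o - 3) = 18*o^5 + 9*o^4 + 13*o^3 - 4*o^2 - o - 3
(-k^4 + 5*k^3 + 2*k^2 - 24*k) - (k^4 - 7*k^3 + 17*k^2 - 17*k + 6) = -2*k^4 + 12*k^3 - 15*k^2 - 7*k - 6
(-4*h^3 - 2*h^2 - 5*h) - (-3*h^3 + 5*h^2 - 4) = -h^3 - 7*h^2 - 5*h + 4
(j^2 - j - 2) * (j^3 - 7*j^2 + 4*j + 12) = j^5 - 8*j^4 + 9*j^3 + 22*j^2 - 20*j - 24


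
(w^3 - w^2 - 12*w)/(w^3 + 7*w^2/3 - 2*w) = 3*(w - 4)/(3*w - 2)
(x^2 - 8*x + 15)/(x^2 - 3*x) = (x - 5)/x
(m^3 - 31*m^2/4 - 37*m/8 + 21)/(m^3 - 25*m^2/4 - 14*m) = (m - 3/2)/m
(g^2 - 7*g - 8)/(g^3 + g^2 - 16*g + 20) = (g^2 - 7*g - 8)/(g^3 + g^2 - 16*g + 20)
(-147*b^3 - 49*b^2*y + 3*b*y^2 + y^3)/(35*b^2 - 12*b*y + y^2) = (21*b^2 + 10*b*y + y^2)/(-5*b + y)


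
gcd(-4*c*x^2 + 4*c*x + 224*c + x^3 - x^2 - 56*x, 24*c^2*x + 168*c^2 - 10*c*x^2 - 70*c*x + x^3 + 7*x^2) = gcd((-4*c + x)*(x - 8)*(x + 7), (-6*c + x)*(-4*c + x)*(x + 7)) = -4*c*x - 28*c + x^2 + 7*x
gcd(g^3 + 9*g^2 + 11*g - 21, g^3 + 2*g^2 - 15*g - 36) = g + 3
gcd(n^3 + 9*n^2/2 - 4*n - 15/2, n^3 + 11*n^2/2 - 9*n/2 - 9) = n^2 - n/2 - 3/2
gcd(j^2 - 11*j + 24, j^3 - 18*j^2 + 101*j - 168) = j^2 - 11*j + 24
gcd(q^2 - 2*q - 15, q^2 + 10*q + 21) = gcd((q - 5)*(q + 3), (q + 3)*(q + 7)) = q + 3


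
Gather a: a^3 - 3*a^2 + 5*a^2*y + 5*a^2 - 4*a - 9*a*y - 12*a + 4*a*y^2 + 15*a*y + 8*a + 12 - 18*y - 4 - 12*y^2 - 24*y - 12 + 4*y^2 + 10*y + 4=a^3 + a^2*(5*y + 2) + a*(4*y^2 + 6*y - 8) - 8*y^2 - 32*y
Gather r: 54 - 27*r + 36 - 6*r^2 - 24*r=-6*r^2 - 51*r + 90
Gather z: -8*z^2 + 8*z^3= 8*z^3 - 8*z^2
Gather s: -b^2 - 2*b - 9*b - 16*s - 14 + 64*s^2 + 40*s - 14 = -b^2 - 11*b + 64*s^2 + 24*s - 28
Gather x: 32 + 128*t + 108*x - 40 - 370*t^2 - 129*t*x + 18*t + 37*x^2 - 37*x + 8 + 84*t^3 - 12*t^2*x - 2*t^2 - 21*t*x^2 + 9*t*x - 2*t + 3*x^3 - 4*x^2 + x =84*t^3 - 372*t^2 + 144*t + 3*x^3 + x^2*(33 - 21*t) + x*(-12*t^2 - 120*t + 72)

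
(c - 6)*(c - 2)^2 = c^3 - 10*c^2 + 28*c - 24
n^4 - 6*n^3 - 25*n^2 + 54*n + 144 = (n - 8)*(n - 3)*(n + 2)*(n + 3)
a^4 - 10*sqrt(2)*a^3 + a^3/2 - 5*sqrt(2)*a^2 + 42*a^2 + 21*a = a*(a + 1/2)*(a - 7*sqrt(2))*(a - 3*sqrt(2))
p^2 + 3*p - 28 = (p - 4)*(p + 7)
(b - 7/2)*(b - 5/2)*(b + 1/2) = b^3 - 11*b^2/2 + 23*b/4 + 35/8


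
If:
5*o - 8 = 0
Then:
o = 8/5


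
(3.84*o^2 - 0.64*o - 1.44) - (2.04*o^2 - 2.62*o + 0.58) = 1.8*o^2 + 1.98*o - 2.02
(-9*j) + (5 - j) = 5 - 10*j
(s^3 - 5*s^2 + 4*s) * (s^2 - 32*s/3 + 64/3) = s^5 - 47*s^4/3 + 236*s^3/3 - 448*s^2/3 + 256*s/3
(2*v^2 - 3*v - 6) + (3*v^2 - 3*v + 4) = 5*v^2 - 6*v - 2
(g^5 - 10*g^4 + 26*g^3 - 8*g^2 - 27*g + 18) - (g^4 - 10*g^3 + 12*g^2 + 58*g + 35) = g^5 - 11*g^4 + 36*g^3 - 20*g^2 - 85*g - 17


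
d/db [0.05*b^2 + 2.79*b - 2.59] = 0.1*b + 2.79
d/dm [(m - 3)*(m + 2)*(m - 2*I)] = 3*m^2 + m*(-2 - 4*I) - 6 + 2*I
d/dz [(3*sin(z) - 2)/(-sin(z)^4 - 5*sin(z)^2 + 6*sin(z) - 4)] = (9*sin(z)^3 - 8*sin(z)^2 + 15*sin(z) - 20)*sin(z)*cos(z)/(sin(z)^4 + 5*sin(z)^2 - 6*sin(z) + 4)^2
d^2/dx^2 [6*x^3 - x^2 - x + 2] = 36*x - 2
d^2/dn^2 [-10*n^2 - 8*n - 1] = -20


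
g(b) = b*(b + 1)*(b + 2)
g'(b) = b*(b + 1) + b*(b + 2) + (b + 1)*(b + 2) = 3*b^2 + 6*b + 2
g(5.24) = 236.73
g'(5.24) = 115.81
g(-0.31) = -0.36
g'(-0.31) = 0.43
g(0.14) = 0.34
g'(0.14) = 2.90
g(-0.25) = -0.33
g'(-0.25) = 0.69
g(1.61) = 15.17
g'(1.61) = 19.44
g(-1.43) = 0.35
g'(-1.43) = -0.45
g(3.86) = 109.93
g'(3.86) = 69.86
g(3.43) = 82.51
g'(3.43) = 57.87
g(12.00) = 2184.00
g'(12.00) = 506.00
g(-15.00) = -2730.00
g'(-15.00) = 587.00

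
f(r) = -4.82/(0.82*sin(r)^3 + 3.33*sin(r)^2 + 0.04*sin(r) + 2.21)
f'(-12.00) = 1.60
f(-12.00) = -1.45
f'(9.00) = -1.73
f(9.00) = -1.69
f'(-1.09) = -0.49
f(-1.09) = -1.14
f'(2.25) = -0.94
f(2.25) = -1.04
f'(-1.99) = 0.42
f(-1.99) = -1.11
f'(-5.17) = 0.56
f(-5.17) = -0.87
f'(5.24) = -0.55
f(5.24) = -1.17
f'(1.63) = -0.06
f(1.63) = -0.76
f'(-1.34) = -0.22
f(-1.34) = -1.05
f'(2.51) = -1.48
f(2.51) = -1.35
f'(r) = -4.82*(-2.46*sin(r)^2*cos(r) - 6.66*sin(r)*cos(r) - 0.04*cos(r))/(0.82*sin(r)^3 + 3.33*sin(r)^2 + 0.04*sin(r) + 2.21)^2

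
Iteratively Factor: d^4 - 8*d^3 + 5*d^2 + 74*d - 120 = (d - 4)*(d^3 - 4*d^2 - 11*d + 30) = (d - 4)*(d + 3)*(d^2 - 7*d + 10) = (d - 4)*(d - 2)*(d + 3)*(d - 5)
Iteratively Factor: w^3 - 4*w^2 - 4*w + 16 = (w - 2)*(w^2 - 2*w - 8) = (w - 4)*(w - 2)*(w + 2)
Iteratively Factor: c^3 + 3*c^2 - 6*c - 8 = (c + 1)*(c^2 + 2*c - 8) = (c + 1)*(c + 4)*(c - 2)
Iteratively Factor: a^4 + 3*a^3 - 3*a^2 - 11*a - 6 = (a - 2)*(a^3 + 5*a^2 + 7*a + 3) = (a - 2)*(a + 1)*(a^2 + 4*a + 3) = (a - 2)*(a + 1)^2*(a + 3)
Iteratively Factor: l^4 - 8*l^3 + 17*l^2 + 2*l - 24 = (l - 3)*(l^3 - 5*l^2 + 2*l + 8) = (l - 4)*(l - 3)*(l^2 - l - 2) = (l - 4)*(l - 3)*(l - 2)*(l + 1)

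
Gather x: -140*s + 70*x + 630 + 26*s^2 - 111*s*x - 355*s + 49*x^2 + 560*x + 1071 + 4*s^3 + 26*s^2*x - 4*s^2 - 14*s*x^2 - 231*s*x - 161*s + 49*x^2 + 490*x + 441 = 4*s^3 + 22*s^2 - 656*s + x^2*(98 - 14*s) + x*(26*s^2 - 342*s + 1120) + 2142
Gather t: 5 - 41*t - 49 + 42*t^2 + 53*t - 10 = 42*t^2 + 12*t - 54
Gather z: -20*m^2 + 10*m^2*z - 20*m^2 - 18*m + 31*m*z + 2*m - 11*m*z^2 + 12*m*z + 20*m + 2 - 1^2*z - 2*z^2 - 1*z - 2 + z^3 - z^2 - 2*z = -40*m^2 + 4*m + z^3 + z^2*(-11*m - 3) + z*(10*m^2 + 43*m - 4)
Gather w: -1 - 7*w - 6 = -7*w - 7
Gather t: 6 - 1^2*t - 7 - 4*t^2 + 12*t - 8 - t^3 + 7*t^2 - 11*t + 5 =-t^3 + 3*t^2 - 4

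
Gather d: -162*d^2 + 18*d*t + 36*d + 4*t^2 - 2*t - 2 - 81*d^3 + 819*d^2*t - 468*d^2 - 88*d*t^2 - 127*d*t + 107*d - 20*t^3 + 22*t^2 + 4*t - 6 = -81*d^3 + d^2*(819*t - 630) + d*(-88*t^2 - 109*t + 143) - 20*t^3 + 26*t^2 + 2*t - 8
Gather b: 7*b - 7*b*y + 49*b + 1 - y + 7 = b*(56 - 7*y) - y + 8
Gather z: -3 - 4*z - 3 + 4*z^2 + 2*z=4*z^2 - 2*z - 6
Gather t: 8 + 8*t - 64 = 8*t - 56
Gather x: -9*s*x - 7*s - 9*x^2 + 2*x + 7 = -7*s - 9*x^2 + x*(2 - 9*s) + 7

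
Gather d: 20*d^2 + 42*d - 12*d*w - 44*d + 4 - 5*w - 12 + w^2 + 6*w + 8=20*d^2 + d*(-12*w - 2) + w^2 + w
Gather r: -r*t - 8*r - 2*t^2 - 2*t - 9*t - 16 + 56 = r*(-t - 8) - 2*t^2 - 11*t + 40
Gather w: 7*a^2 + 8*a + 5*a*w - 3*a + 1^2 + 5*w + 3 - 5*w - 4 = 7*a^2 + 5*a*w + 5*a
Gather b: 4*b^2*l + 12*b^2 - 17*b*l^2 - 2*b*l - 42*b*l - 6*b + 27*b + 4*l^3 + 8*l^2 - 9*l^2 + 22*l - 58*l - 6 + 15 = b^2*(4*l + 12) + b*(-17*l^2 - 44*l + 21) + 4*l^3 - l^2 - 36*l + 9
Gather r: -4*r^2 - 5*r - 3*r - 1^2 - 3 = -4*r^2 - 8*r - 4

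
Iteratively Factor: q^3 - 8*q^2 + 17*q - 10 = (q - 1)*(q^2 - 7*q + 10) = (q - 2)*(q - 1)*(q - 5)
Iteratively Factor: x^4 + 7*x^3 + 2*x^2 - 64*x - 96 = (x + 4)*(x^3 + 3*x^2 - 10*x - 24) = (x + 2)*(x + 4)*(x^2 + x - 12) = (x + 2)*(x + 4)^2*(x - 3)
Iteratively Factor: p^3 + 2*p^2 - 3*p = (p)*(p^2 + 2*p - 3) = p*(p + 3)*(p - 1)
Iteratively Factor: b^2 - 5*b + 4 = (b - 4)*(b - 1)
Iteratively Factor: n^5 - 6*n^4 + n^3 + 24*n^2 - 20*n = (n - 1)*(n^4 - 5*n^3 - 4*n^2 + 20*n) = (n - 2)*(n - 1)*(n^3 - 3*n^2 - 10*n) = (n - 5)*(n - 2)*(n - 1)*(n^2 + 2*n) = (n - 5)*(n - 2)*(n - 1)*(n + 2)*(n)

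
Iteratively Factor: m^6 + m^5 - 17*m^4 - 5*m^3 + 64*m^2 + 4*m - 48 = (m + 2)*(m^5 - m^4 - 15*m^3 + 25*m^2 + 14*m - 24) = (m + 2)*(m + 4)*(m^4 - 5*m^3 + 5*m^2 + 5*m - 6) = (m - 3)*(m + 2)*(m + 4)*(m^3 - 2*m^2 - m + 2) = (m - 3)*(m - 2)*(m + 2)*(m + 4)*(m^2 - 1) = (m - 3)*(m - 2)*(m + 1)*(m + 2)*(m + 4)*(m - 1)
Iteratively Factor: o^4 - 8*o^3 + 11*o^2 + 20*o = (o)*(o^3 - 8*o^2 + 11*o + 20) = o*(o - 5)*(o^2 - 3*o - 4) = o*(o - 5)*(o - 4)*(o + 1)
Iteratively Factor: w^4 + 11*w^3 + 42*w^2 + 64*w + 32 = (w + 1)*(w^3 + 10*w^2 + 32*w + 32) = (w + 1)*(w + 2)*(w^2 + 8*w + 16) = (w + 1)*(w + 2)*(w + 4)*(w + 4)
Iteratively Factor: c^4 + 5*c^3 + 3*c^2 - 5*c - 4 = (c + 4)*(c^3 + c^2 - c - 1) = (c + 1)*(c + 4)*(c^2 - 1) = (c - 1)*(c + 1)*(c + 4)*(c + 1)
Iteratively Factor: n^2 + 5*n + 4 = (n + 1)*(n + 4)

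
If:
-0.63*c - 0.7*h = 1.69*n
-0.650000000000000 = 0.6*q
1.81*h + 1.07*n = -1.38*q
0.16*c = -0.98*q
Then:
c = 6.64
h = 3.03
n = -3.73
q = -1.08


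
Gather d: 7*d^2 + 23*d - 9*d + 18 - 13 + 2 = 7*d^2 + 14*d + 7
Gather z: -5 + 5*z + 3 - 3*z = 2*z - 2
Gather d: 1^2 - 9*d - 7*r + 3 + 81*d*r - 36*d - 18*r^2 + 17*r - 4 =d*(81*r - 45) - 18*r^2 + 10*r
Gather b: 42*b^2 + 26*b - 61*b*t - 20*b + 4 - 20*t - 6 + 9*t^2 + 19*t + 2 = 42*b^2 + b*(6 - 61*t) + 9*t^2 - t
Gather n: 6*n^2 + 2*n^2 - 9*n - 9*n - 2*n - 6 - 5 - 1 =8*n^2 - 20*n - 12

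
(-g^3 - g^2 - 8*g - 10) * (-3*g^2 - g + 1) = 3*g^5 + 4*g^4 + 24*g^3 + 37*g^2 + 2*g - 10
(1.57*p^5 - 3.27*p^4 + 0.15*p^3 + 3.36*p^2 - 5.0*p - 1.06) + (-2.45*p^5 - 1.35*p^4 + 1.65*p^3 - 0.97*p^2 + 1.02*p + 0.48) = -0.88*p^5 - 4.62*p^4 + 1.8*p^3 + 2.39*p^2 - 3.98*p - 0.58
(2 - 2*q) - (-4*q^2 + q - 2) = 4*q^2 - 3*q + 4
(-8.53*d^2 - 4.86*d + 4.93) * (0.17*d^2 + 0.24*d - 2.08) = -1.4501*d^4 - 2.8734*d^3 + 17.4141*d^2 + 11.292*d - 10.2544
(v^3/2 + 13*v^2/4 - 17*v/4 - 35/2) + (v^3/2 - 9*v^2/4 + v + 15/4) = v^3 + v^2 - 13*v/4 - 55/4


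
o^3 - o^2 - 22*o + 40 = (o - 4)*(o - 2)*(o + 5)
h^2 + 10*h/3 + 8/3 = (h + 4/3)*(h + 2)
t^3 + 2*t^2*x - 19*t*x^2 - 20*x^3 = (t - 4*x)*(t + x)*(t + 5*x)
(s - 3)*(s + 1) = s^2 - 2*s - 3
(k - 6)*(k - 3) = k^2 - 9*k + 18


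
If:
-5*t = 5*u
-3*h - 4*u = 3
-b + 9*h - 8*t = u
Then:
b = -5*u - 9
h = -4*u/3 - 1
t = -u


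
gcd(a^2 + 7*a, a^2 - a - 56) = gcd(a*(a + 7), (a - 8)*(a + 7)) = a + 7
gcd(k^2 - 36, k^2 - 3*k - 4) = 1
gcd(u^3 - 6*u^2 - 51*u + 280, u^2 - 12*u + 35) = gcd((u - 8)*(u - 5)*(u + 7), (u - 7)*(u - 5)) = u - 5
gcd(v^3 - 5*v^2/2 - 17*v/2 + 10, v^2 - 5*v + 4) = v^2 - 5*v + 4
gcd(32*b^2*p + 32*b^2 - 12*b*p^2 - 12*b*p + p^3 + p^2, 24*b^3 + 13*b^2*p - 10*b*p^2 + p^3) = -8*b + p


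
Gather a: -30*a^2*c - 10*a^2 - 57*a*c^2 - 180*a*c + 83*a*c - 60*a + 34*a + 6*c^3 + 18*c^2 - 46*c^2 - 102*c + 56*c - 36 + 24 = a^2*(-30*c - 10) + a*(-57*c^2 - 97*c - 26) + 6*c^3 - 28*c^2 - 46*c - 12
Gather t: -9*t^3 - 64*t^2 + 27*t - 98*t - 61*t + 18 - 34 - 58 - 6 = -9*t^3 - 64*t^2 - 132*t - 80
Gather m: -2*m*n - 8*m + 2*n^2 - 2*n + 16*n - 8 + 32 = m*(-2*n - 8) + 2*n^2 + 14*n + 24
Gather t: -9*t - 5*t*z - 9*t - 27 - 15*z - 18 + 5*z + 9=t*(-5*z - 18) - 10*z - 36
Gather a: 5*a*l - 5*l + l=5*a*l - 4*l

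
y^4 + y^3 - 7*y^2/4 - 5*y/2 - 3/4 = (y - 3/2)*(y + 1/2)*(y + 1)^2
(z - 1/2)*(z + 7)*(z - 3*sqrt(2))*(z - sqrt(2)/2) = z^4 - 7*sqrt(2)*z^3/2 + 13*z^3/2 - 91*sqrt(2)*z^2/4 - z^2/2 + 49*sqrt(2)*z/4 + 39*z/2 - 21/2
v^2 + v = v*(v + 1)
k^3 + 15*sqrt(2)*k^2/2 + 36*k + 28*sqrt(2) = (k + 2*sqrt(2))^2*(k + 7*sqrt(2)/2)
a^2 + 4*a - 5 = (a - 1)*(a + 5)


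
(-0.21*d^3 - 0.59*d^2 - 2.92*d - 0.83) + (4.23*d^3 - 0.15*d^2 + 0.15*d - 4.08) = 4.02*d^3 - 0.74*d^2 - 2.77*d - 4.91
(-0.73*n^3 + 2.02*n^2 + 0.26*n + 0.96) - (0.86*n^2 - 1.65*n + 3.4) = -0.73*n^3 + 1.16*n^2 + 1.91*n - 2.44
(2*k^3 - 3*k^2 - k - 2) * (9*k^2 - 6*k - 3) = 18*k^5 - 39*k^4 + 3*k^3 - 3*k^2 + 15*k + 6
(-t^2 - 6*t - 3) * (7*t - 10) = -7*t^3 - 32*t^2 + 39*t + 30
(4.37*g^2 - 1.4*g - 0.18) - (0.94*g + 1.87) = 4.37*g^2 - 2.34*g - 2.05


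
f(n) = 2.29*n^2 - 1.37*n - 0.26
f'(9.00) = 39.85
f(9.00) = 172.90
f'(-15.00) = -70.07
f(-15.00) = 535.54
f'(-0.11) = -1.87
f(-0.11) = -0.08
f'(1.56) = 5.77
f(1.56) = 3.18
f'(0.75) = 2.06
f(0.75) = 0.00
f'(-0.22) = -2.38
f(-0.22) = 0.15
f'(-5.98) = -28.76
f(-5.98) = 89.82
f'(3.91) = 16.54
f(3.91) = 29.39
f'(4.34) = 18.51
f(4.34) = 36.93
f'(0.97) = 3.07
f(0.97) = 0.57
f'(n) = 4.58*n - 1.37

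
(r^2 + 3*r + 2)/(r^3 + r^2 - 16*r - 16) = (r + 2)/(r^2 - 16)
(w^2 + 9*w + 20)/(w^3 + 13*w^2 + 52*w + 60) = (w + 4)/(w^2 + 8*w + 12)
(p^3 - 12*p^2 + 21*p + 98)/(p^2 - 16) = (p^3 - 12*p^2 + 21*p + 98)/(p^2 - 16)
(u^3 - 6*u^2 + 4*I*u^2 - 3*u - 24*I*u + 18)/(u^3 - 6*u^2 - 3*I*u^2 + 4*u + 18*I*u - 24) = (u + 3*I)/(u - 4*I)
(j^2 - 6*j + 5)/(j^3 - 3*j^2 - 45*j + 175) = (j - 1)/(j^2 + 2*j - 35)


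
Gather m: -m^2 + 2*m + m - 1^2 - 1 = -m^2 + 3*m - 2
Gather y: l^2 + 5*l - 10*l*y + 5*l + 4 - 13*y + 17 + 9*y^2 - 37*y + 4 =l^2 + 10*l + 9*y^2 + y*(-10*l - 50) + 25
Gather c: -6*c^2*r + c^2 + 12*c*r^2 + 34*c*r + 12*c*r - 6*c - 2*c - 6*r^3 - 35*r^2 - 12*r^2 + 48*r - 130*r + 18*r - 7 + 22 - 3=c^2*(1 - 6*r) + c*(12*r^2 + 46*r - 8) - 6*r^3 - 47*r^2 - 64*r + 12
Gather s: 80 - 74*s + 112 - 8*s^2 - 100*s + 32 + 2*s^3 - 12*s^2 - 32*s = 2*s^3 - 20*s^2 - 206*s + 224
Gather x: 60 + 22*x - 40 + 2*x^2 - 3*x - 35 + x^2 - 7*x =3*x^2 + 12*x - 15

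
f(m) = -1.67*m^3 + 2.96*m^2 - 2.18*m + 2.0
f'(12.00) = -652.58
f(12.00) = -2483.68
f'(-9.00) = -461.27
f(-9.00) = 1478.81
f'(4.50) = -76.99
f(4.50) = -100.05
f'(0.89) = -0.88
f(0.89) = 1.23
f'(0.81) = -0.67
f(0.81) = 1.29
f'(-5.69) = -198.07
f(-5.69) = 417.88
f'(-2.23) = -40.30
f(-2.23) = 40.10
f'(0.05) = -1.90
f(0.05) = 1.90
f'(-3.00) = -65.03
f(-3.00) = 80.27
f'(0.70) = -0.49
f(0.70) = 1.35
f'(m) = -5.01*m^2 + 5.92*m - 2.18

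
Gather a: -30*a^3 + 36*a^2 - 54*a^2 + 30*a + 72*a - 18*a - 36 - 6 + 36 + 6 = -30*a^3 - 18*a^2 + 84*a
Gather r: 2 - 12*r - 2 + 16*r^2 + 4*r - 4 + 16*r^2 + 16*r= 32*r^2 + 8*r - 4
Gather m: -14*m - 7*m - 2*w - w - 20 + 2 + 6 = -21*m - 3*w - 12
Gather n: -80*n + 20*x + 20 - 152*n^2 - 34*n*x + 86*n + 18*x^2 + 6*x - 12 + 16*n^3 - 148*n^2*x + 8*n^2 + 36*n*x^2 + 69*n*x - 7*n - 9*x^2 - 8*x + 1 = 16*n^3 + n^2*(-148*x - 144) + n*(36*x^2 + 35*x - 1) + 9*x^2 + 18*x + 9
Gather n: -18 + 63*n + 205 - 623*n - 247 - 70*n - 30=-630*n - 90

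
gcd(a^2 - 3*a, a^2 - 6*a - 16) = 1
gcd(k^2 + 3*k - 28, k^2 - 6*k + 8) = k - 4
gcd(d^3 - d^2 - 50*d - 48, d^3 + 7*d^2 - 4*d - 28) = 1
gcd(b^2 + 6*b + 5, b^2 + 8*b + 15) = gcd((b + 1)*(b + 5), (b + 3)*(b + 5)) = b + 5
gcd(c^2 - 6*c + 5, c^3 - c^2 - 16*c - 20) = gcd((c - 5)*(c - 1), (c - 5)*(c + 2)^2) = c - 5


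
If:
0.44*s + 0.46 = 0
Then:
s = -1.05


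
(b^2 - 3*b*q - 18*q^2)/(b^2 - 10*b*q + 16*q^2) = (b^2 - 3*b*q - 18*q^2)/(b^2 - 10*b*q + 16*q^2)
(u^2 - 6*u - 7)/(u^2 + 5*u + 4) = (u - 7)/(u + 4)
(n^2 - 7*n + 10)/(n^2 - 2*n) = (n - 5)/n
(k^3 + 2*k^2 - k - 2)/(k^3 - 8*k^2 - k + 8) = (k + 2)/(k - 8)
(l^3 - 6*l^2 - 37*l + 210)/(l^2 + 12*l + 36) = (l^2 - 12*l + 35)/(l + 6)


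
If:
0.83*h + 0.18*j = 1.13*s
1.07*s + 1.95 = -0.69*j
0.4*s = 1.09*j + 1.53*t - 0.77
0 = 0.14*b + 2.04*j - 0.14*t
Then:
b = 17.5394756391082*t - 0.443517793999663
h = 1.242676314354*t - 2.51446275986564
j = 0.0304374956666436 - 1.13506205366429*t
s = 0.73195590376482*t - 1.8420578243084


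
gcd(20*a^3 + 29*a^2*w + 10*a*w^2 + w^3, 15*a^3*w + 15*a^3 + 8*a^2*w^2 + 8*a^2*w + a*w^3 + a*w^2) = 5*a + w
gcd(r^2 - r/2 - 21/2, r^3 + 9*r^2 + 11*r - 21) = r + 3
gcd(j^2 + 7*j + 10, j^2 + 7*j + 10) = j^2 + 7*j + 10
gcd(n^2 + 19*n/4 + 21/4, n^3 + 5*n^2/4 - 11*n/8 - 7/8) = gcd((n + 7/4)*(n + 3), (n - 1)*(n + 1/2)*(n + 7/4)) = n + 7/4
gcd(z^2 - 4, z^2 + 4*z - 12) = z - 2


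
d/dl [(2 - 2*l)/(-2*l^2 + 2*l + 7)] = 2*(-2*l^2 + 4*l - 9)/(4*l^4 - 8*l^3 - 24*l^2 + 28*l + 49)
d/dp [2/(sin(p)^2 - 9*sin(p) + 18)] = 2*(9 - 2*sin(p))*cos(p)/(sin(p)^2 - 9*sin(p) + 18)^2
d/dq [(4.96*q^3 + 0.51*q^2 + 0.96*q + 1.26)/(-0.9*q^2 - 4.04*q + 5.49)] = (-4.464*q^4 - 40.0768*q^3 + 80.4948*q^2 + 7.8678*q + 10.3608)/(0.81*q^4 + 7.272*q^3 + 6.4396*q^2 - 44.3592*q + 30.1401)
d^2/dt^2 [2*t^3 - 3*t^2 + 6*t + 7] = 12*t - 6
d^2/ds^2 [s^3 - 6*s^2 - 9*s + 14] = 6*s - 12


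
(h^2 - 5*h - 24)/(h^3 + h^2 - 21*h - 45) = (h - 8)/(h^2 - 2*h - 15)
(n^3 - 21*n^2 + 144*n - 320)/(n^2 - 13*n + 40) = n - 8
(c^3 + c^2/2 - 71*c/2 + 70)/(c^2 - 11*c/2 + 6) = (2*c^2 + 9*c - 35)/(2*c - 3)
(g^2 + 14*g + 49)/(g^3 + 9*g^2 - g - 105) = (g + 7)/(g^2 + 2*g - 15)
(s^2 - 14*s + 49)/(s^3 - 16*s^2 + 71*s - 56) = (s - 7)/(s^2 - 9*s + 8)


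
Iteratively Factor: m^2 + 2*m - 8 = (m + 4)*(m - 2)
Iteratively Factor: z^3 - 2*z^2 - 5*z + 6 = (z - 3)*(z^2 + z - 2) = (z - 3)*(z + 2)*(z - 1)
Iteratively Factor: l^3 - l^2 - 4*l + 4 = (l + 2)*(l^2 - 3*l + 2) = (l - 1)*(l + 2)*(l - 2)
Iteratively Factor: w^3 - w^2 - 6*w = (w - 3)*(w^2 + 2*w) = w*(w - 3)*(w + 2)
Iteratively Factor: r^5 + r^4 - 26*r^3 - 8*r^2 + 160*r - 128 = (r + 4)*(r^4 - 3*r^3 - 14*r^2 + 48*r - 32) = (r - 1)*(r + 4)*(r^3 - 2*r^2 - 16*r + 32) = (r - 2)*(r - 1)*(r + 4)*(r^2 - 16) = (r - 4)*(r - 2)*(r - 1)*(r + 4)*(r + 4)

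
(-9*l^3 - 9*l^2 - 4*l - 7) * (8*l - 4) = -72*l^4 - 36*l^3 + 4*l^2 - 40*l + 28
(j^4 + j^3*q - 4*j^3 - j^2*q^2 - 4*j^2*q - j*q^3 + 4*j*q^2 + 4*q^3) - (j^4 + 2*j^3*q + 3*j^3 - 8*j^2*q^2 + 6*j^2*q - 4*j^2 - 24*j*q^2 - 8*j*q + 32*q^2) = -j^3*q - 7*j^3 + 7*j^2*q^2 - 10*j^2*q + 4*j^2 - j*q^3 + 28*j*q^2 + 8*j*q + 4*q^3 - 32*q^2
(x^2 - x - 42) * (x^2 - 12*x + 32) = x^4 - 13*x^3 + 2*x^2 + 472*x - 1344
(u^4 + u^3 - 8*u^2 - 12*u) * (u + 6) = u^5 + 7*u^4 - 2*u^3 - 60*u^2 - 72*u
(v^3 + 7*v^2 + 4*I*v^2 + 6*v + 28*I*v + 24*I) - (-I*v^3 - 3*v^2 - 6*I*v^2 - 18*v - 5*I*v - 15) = v^3 + I*v^3 + 10*v^2 + 10*I*v^2 + 24*v + 33*I*v + 15 + 24*I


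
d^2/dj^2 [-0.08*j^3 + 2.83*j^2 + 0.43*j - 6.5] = 5.66 - 0.48*j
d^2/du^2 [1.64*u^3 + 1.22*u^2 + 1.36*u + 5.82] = 9.84*u + 2.44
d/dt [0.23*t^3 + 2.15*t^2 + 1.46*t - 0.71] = 0.69*t^2 + 4.3*t + 1.46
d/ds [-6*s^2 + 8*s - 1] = 8 - 12*s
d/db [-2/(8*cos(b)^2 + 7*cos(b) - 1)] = -2*(16*cos(b) + 7)*sin(b)/(8*cos(b)^2 + 7*cos(b) - 1)^2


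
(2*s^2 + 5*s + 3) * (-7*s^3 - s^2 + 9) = -14*s^5 - 37*s^4 - 26*s^3 + 15*s^2 + 45*s + 27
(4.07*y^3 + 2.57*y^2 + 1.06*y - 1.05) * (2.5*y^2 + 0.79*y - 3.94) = 10.175*y^5 + 9.6403*y^4 - 11.3555*y^3 - 11.9134*y^2 - 5.0059*y + 4.137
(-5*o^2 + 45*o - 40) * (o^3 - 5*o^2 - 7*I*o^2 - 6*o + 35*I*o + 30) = -5*o^5 + 70*o^4 + 35*I*o^4 - 235*o^3 - 490*I*o^3 - 220*o^2 + 1855*I*o^2 + 1590*o - 1400*I*o - 1200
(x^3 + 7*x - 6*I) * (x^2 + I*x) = x^5 + I*x^4 + 7*x^3 + I*x^2 + 6*x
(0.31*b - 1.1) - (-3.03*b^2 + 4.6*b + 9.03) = 3.03*b^2 - 4.29*b - 10.13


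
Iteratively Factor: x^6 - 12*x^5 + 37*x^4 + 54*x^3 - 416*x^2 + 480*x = (x - 4)*(x^5 - 8*x^4 + 5*x^3 + 74*x^2 - 120*x) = (x - 4)^2*(x^4 - 4*x^3 - 11*x^2 + 30*x) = x*(x - 4)^2*(x^3 - 4*x^2 - 11*x + 30) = x*(x - 4)^2*(x - 2)*(x^2 - 2*x - 15) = x*(x - 5)*(x - 4)^2*(x - 2)*(x + 3)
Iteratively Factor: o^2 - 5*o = (o - 5)*(o)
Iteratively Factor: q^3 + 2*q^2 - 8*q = (q)*(q^2 + 2*q - 8) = q*(q - 2)*(q + 4)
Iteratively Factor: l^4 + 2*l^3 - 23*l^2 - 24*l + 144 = (l + 4)*(l^3 - 2*l^2 - 15*l + 36) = (l - 3)*(l + 4)*(l^2 + l - 12) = (l - 3)^2*(l + 4)*(l + 4)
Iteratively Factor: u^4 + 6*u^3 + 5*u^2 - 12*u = (u)*(u^3 + 6*u^2 + 5*u - 12) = u*(u + 4)*(u^2 + 2*u - 3) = u*(u - 1)*(u + 4)*(u + 3)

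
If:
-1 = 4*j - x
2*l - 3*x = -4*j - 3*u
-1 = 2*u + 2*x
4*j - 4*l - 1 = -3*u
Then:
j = -41/96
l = -25/48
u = 5/24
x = -17/24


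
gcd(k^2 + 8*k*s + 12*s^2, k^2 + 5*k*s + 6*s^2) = k + 2*s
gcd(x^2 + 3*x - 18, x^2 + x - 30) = x + 6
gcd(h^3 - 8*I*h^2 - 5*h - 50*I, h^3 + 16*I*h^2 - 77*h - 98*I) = h + 2*I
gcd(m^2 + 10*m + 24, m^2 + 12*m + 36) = m + 6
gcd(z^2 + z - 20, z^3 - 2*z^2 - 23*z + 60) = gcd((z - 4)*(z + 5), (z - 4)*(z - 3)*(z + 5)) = z^2 + z - 20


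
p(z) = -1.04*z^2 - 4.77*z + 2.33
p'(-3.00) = 1.47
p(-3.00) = 7.28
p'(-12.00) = 20.19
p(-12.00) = -90.19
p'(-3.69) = 2.91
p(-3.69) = 5.77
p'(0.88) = -6.60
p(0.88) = -2.67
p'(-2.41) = 0.24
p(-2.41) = 7.79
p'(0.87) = -6.58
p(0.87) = -2.61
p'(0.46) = -5.73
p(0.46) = -0.08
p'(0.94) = -6.73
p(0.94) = -3.07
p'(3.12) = -11.26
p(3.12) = -22.68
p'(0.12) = -5.02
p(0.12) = 1.74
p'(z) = -2.08*z - 4.77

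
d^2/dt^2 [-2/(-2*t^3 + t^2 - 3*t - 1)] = 4*((1 - 6*t)*(2*t^3 - t^2 + 3*t + 1) + (6*t^2 - 2*t + 3)^2)/(2*t^3 - t^2 + 3*t + 1)^3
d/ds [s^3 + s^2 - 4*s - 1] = 3*s^2 + 2*s - 4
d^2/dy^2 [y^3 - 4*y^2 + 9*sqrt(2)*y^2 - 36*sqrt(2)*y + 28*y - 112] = 6*y - 8 + 18*sqrt(2)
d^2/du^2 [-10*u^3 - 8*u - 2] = -60*u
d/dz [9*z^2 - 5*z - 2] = 18*z - 5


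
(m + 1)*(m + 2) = m^2 + 3*m + 2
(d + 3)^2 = d^2 + 6*d + 9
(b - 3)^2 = b^2 - 6*b + 9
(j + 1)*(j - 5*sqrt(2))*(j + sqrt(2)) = j^3 - 4*sqrt(2)*j^2 + j^2 - 10*j - 4*sqrt(2)*j - 10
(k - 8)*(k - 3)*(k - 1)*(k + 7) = k^4 - 5*k^3 - 49*k^2 + 221*k - 168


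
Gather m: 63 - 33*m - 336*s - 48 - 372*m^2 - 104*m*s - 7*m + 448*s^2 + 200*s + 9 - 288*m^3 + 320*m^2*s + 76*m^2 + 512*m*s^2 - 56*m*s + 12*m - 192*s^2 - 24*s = -288*m^3 + m^2*(320*s - 296) + m*(512*s^2 - 160*s - 28) + 256*s^2 - 160*s + 24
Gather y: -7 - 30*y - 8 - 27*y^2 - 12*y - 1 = -27*y^2 - 42*y - 16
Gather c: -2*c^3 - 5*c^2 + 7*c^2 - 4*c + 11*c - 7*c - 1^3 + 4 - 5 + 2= -2*c^3 + 2*c^2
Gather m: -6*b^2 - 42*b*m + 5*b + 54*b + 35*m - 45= -6*b^2 + 59*b + m*(35 - 42*b) - 45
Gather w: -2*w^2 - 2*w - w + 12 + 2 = -2*w^2 - 3*w + 14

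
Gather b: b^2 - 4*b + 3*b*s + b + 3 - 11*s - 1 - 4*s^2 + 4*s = b^2 + b*(3*s - 3) - 4*s^2 - 7*s + 2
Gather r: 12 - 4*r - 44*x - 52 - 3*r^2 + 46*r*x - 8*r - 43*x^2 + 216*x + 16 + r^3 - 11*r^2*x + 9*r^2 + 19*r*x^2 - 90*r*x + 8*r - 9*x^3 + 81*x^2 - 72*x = r^3 + r^2*(6 - 11*x) + r*(19*x^2 - 44*x - 4) - 9*x^3 + 38*x^2 + 100*x - 24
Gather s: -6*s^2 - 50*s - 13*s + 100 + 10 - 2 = -6*s^2 - 63*s + 108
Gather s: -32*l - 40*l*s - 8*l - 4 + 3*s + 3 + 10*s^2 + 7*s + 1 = -40*l + 10*s^2 + s*(10 - 40*l)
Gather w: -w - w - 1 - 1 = -2*w - 2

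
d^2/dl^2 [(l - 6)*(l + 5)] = 2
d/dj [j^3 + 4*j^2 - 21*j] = 3*j^2 + 8*j - 21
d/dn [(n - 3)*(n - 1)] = 2*n - 4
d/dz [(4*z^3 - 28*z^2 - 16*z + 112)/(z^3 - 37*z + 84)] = 4*(7*z^4 - 66*z^3 + 427*z^2 - 1176*z + 700)/(z^6 - 74*z^4 + 168*z^3 + 1369*z^2 - 6216*z + 7056)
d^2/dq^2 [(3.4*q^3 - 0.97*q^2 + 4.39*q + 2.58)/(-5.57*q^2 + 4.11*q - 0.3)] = (1.13686837721616e-13*q^5 + 2.27373675443232e-13*q^4 - 331.490264*q^3 - 464.837472*q^2 + 396.557136*q - 89.192016)/(172.808693*q^6 - 382.537017*q^5 + 310.189401*q^4 - 110.633391*q^3 + 16.70679*q^2 - 1.1097*q + 0.027)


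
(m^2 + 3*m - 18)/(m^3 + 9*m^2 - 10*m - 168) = (m - 3)/(m^2 + 3*m - 28)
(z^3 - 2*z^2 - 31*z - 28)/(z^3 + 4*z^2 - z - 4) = (z - 7)/(z - 1)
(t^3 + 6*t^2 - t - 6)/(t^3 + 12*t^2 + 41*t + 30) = (t - 1)/(t + 5)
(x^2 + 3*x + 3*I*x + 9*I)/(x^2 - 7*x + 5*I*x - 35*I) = (x^2 + 3*x*(1 + I) + 9*I)/(x^2 + x*(-7 + 5*I) - 35*I)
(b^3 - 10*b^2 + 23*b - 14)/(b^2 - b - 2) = (b^2 - 8*b + 7)/(b + 1)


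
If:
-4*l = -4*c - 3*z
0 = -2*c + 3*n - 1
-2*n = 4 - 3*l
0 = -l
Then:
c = -7/2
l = 0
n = -2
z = 14/3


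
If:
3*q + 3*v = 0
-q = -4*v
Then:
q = 0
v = 0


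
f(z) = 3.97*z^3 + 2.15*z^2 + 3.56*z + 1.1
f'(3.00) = 123.65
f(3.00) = 138.32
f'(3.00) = 123.65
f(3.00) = 138.32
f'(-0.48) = 4.24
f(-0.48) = -0.55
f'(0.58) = 10.06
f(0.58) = 4.66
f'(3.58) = 171.60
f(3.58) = 223.55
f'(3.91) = 202.45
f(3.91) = 285.20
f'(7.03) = 622.39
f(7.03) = 1511.67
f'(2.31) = 77.05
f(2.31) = 69.73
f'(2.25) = 73.53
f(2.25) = 65.22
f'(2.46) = 86.21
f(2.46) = 81.97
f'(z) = 11.91*z^2 + 4.3*z + 3.56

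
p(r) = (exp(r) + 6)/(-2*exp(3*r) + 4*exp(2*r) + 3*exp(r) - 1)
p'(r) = (exp(r) + 6)*(6*exp(3*r) - 8*exp(2*r) - 3*exp(r))/(-2*exp(3*r) + 4*exp(2*r) + 3*exp(r) - 1)^2 + exp(r)/(-2*exp(3*r) + 4*exp(2*r) + 3*exp(r) - 1) = (4*exp(3*r) + 32*exp(2*r) - 48*exp(r) - 19)*exp(r)/(4*exp(6*r) - 16*exp(5*r) + 4*exp(4*r) + 28*exp(3*r) + exp(2*r) - 6*exp(r) + 1)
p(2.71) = -0.00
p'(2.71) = 0.01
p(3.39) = -0.00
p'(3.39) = 0.00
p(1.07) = -1.14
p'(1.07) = 10.13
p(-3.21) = -6.92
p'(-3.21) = -1.11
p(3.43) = -0.00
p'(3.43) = 0.00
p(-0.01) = 1.77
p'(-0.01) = -1.98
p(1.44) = -0.15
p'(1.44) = 0.60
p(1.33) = -0.24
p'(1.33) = 1.09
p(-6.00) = -6.05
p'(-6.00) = -0.05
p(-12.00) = -6.00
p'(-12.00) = 0.00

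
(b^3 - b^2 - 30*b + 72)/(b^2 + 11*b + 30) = (b^2 - 7*b + 12)/(b + 5)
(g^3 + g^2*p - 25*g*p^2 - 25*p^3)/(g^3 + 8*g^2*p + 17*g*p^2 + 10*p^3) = (g - 5*p)/(g + 2*p)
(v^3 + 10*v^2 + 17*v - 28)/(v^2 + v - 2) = (v^2 + 11*v + 28)/(v + 2)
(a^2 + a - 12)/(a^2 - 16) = (a - 3)/(a - 4)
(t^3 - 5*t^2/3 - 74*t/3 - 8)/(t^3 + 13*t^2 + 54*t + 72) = (t^2 - 17*t/3 - 2)/(t^2 + 9*t + 18)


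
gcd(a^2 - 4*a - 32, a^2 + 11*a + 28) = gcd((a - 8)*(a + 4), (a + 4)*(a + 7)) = a + 4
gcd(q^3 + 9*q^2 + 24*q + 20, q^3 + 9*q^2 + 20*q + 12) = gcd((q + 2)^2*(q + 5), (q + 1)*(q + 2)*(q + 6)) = q + 2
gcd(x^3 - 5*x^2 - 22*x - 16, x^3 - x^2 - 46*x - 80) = x^2 - 6*x - 16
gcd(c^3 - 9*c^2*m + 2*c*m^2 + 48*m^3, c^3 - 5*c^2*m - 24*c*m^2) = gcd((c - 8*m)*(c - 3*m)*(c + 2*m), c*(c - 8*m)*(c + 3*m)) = c - 8*m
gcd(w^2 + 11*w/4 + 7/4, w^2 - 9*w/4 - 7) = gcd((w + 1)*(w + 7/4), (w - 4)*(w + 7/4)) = w + 7/4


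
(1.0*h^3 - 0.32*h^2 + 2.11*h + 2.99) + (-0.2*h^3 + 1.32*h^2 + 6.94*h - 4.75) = 0.8*h^3 + 1.0*h^2 + 9.05*h - 1.76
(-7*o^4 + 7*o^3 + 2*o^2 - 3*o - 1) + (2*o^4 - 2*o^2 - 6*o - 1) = -5*o^4 + 7*o^3 - 9*o - 2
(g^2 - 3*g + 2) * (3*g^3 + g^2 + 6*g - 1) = 3*g^5 - 8*g^4 + 9*g^3 - 17*g^2 + 15*g - 2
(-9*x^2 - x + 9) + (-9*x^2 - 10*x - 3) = -18*x^2 - 11*x + 6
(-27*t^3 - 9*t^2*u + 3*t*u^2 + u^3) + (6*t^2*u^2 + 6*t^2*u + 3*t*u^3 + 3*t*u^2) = -27*t^3 + 6*t^2*u^2 - 3*t^2*u + 3*t*u^3 + 6*t*u^2 + u^3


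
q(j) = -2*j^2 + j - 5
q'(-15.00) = 61.00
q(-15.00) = -470.00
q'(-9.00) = 37.00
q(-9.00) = -176.00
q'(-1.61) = 7.44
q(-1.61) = -11.79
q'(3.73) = -13.92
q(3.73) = -29.10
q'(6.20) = -23.80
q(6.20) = -75.68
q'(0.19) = 0.24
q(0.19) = -4.88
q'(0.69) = -1.76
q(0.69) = -5.26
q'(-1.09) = 5.36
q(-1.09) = -8.47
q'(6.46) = -24.84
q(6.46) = -82.00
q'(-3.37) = 14.48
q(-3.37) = -31.08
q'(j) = 1 - 4*j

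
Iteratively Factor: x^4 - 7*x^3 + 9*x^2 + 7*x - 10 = (x - 5)*(x^3 - 2*x^2 - x + 2) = (x - 5)*(x - 2)*(x^2 - 1) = (x - 5)*(x - 2)*(x + 1)*(x - 1)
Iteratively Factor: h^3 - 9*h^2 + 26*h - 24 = (h - 2)*(h^2 - 7*h + 12) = (h - 3)*(h - 2)*(h - 4)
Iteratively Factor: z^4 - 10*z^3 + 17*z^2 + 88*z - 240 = (z + 3)*(z^3 - 13*z^2 + 56*z - 80) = (z - 4)*(z + 3)*(z^2 - 9*z + 20) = (z - 5)*(z - 4)*(z + 3)*(z - 4)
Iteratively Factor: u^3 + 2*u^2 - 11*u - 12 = (u + 4)*(u^2 - 2*u - 3) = (u + 1)*(u + 4)*(u - 3)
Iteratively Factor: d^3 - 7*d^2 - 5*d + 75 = (d - 5)*(d^2 - 2*d - 15) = (d - 5)^2*(d + 3)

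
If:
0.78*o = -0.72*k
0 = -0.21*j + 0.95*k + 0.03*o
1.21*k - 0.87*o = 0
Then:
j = 0.00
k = 0.00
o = 0.00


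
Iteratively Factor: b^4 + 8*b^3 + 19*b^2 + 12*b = (b + 1)*(b^3 + 7*b^2 + 12*b) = (b + 1)*(b + 4)*(b^2 + 3*b) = b*(b + 1)*(b + 4)*(b + 3)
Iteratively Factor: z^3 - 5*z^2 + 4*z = (z - 4)*(z^2 - z) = z*(z - 4)*(z - 1)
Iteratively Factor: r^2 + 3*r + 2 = (r + 1)*(r + 2)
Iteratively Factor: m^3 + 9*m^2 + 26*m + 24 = (m + 3)*(m^2 + 6*m + 8) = (m + 2)*(m + 3)*(m + 4)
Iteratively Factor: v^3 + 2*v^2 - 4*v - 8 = (v + 2)*(v^2 - 4) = (v - 2)*(v + 2)*(v + 2)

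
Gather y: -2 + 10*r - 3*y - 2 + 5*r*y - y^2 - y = 10*r - y^2 + y*(5*r - 4) - 4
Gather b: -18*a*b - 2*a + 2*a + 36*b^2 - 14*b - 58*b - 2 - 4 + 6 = 36*b^2 + b*(-18*a - 72)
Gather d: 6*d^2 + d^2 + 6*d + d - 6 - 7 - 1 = 7*d^2 + 7*d - 14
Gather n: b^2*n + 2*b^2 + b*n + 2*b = 2*b^2 + 2*b + n*(b^2 + b)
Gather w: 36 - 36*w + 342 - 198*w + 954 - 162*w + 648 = 1980 - 396*w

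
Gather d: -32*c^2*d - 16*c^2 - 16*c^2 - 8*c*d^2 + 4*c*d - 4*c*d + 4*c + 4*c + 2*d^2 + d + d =-32*c^2 + 8*c + d^2*(2 - 8*c) + d*(2 - 32*c^2)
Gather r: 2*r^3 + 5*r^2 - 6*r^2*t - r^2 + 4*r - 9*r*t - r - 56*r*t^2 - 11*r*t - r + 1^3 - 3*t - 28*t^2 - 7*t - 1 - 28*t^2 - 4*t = 2*r^3 + r^2*(4 - 6*t) + r*(-56*t^2 - 20*t + 2) - 56*t^2 - 14*t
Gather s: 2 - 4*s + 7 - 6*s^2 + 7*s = -6*s^2 + 3*s + 9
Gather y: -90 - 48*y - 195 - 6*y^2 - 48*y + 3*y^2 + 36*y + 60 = -3*y^2 - 60*y - 225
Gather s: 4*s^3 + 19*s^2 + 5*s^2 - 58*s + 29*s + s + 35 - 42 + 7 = 4*s^3 + 24*s^2 - 28*s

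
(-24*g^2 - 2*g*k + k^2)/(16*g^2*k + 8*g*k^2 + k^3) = (-6*g + k)/(k*(4*g + k))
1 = 1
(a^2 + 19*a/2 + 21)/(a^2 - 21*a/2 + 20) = (2*a^2 + 19*a + 42)/(2*a^2 - 21*a + 40)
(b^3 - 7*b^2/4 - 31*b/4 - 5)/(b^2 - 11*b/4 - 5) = b + 1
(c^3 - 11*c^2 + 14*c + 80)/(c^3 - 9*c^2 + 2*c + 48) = (c - 5)/(c - 3)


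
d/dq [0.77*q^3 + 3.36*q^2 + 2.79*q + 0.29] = 2.31*q^2 + 6.72*q + 2.79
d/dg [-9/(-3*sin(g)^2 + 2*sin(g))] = 18*(-3/tan(g) + cos(g)/sin(g)^2)/(3*sin(g) - 2)^2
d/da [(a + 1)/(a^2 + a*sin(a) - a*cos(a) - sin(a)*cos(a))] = (a^2 + a*sin(a) - a*cos(a) - (a + 1)*(sqrt(2)*a*sin(a + pi/4) + 2*a - cos(2*a) - sqrt(2)*cos(a + pi/4)) - sin(2*a)/2)/((a + sin(a))^2*(a - cos(a))^2)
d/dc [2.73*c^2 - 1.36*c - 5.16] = 5.46*c - 1.36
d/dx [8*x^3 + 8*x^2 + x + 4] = 24*x^2 + 16*x + 1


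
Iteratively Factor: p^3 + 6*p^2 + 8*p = (p + 4)*(p^2 + 2*p) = p*(p + 4)*(p + 2)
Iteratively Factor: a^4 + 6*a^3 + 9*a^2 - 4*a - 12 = (a + 3)*(a^3 + 3*a^2 - 4) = (a - 1)*(a + 3)*(a^2 + 4*a + 4) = (a - 1)*(a + 2)*(a + 3)*(a + 2)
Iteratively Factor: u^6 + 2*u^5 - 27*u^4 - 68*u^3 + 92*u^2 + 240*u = (u - 2)*(u^5 + 4*u^4 - 19*u^3 - 106*u^2 - 120*u) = u*(u - 2)*(u^4 + 4*u^3 - 19*u^2 - 106*u - 120) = u*(u - 2)*(u + 2)*(u^3 + 2*u^2 - 23*u - 60) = u*(u - 2)*(u + 2)*(u + 4)*(u^2 - 2*u - 15) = u*(u - 5)*(u - 2)*(u + 2)*(u + 4)*(u + 3)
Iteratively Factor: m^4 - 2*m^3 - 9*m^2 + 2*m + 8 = (m + 1)*(m^3 - 3*m^2 - 6*m + 8) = (m - 1)*(m + 1)*(m^2 - 2*m - 8) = (m - 1)*(m + 1)*(m + 2)*(m - 4)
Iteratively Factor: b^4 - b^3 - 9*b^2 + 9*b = (b - 3)*(b^3 + 2*b^2 - 3*b) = b*(b - 3)*(b^2 + 2*b - 3) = b*(b - 3)*(b + 3)*(b - 1)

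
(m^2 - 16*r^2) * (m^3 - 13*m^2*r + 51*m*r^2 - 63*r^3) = m^5 - 13*m^4*r + 35*m^3*r^2 + 145*m^2*r^3 - 816*m*r^4 + 1008*r^5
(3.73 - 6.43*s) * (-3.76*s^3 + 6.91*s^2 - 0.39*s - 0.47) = 24.1768*s^4 - 58.4561*s^3 + 28.282*s^2 + 1.5674*s - 1.7531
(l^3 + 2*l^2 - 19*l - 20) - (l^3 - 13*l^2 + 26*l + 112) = 15*l^2 - 45*l - 132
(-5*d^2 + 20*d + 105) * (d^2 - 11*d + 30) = -5*d^4 + 75*d^3 - 265*d^2 - 555*d + 3150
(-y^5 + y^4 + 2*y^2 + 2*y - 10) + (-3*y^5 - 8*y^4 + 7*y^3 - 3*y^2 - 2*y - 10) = -4*y^5 - 7*y^4 + 7*y^3 - y^2 - 20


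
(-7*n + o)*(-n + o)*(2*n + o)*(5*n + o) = 70*n^4 - 31*n^3*o - 39*n^2*o^2 - n*o^3 + o^4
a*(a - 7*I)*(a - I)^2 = a^4 - 9*I*a^3 - 15*a^2 + 7*I*a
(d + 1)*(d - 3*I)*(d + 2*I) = d^3 + d^2 - I*d^2 + 6*d - I*d + 6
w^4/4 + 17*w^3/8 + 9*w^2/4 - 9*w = w*(w/4 + 1)*(w - 3/2)*(w + 6)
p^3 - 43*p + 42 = (p - 6)*(p - 1)*(p + 7)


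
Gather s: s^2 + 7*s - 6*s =s^2 + s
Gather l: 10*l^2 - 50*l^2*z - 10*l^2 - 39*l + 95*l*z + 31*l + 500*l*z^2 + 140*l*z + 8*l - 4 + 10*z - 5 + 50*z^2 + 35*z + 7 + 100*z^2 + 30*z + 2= -50*l^2*z + l*(500*z^2 + 235*z) + 150*z^2 + 75*z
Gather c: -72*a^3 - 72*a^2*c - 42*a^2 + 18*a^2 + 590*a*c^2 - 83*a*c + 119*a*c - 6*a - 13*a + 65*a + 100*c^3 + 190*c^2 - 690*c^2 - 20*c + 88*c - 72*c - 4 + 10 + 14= -72*a^3 - 24*a^2 + 46*a + 100*c^3 + c^2*(590*a - 500) + c*(-72*a^2 + 36*a - 4) + 20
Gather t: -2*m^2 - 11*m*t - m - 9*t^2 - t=-2*m^2 - m - 9*t^2 + t*(-11*m - 1)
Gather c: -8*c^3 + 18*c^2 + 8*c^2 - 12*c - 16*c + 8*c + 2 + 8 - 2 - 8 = -8*c^3 + 26*c^2 - 20*c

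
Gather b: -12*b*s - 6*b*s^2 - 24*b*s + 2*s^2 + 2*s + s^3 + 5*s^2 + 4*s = b*(-6*s^2 - 36*s) + s^3 + 7*s^2 + 6*s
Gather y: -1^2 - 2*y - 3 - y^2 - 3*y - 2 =-y^2 - 5*y - 6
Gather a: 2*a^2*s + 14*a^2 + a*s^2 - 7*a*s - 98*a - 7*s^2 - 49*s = a^2*(2*s + 14) + a*(s^2 - 7*s - 98) - 7*s^2 - 49*s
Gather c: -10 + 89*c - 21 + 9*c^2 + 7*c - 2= 9*c^2 + 96*c - 33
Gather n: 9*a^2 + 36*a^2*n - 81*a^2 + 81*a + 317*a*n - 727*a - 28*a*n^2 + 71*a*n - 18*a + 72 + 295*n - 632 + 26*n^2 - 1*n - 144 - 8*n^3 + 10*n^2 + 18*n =-72*a^2 - 664*a - 8*n^3 + n^2*(36 - 28*a) + n*(36*a^2 + 388*a + 312) - 704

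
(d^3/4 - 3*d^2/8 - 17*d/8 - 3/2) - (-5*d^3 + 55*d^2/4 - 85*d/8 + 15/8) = 21*d^3/4 - 113*d^2/8 + 17*d/2 - 27/8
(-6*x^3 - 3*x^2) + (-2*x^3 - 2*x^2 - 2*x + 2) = -8*x^3 - 5*x^2 - 2*x + 2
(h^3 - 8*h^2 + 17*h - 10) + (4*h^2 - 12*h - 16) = h^3 - 4*h^2 + 5*h - 26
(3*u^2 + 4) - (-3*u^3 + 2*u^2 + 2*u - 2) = 3*u^3 + u^2 - 2*u + 6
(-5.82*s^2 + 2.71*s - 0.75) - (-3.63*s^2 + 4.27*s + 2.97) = -2.19*s^2 - 1.56*s - 3.72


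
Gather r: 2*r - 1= 2*r - 1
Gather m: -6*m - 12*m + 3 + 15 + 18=36 - 18*m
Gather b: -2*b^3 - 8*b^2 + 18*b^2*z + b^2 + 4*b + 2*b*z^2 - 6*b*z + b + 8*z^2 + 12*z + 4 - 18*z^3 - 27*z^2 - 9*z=-2*b^3 + b^2*(18*z - 7) + b*(2*z^2 - 6*z + 5) - 18*z^3 - 19*z^2 + 3*z + 4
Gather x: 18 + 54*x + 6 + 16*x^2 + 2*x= 16*x^2 + 56*x + 24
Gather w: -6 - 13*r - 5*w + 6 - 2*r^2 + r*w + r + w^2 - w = -2*r^2 - 12*r + w^2 + w*(r - 6)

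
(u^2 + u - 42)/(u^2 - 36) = (u + 7)/(u + 6)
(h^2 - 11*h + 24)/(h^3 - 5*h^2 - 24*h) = (h - 3)/(h*(h + 3))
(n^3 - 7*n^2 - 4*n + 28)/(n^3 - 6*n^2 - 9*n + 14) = (n - 2)/(n - 1)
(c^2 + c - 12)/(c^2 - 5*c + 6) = (c + 4)/(c - 2)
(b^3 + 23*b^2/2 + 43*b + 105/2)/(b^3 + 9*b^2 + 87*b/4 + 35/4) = 2*(b + 3)/(2*b + 1)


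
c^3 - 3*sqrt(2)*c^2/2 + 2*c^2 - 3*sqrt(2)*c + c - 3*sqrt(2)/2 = (c + 1)^2*(c - 3*sqrt(2)/2)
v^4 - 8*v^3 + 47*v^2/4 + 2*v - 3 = (v - 6)*(v - 2)*(v - 1/2)*(v + 1/2)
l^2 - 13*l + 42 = (l - 7)*(l - 6)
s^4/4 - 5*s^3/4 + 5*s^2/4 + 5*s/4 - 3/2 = (s/4 + 1/4)*(s - 3)*(s - 2)*(s - 1)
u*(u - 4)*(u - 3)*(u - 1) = u^4 - 8*u^3 + 19*u^2 - 12*u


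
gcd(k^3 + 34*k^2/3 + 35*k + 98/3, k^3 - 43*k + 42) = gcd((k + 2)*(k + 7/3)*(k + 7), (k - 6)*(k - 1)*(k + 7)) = k + 7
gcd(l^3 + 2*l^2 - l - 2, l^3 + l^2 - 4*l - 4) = l^2 + 3*l + 2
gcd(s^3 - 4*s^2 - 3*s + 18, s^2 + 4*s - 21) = s - 3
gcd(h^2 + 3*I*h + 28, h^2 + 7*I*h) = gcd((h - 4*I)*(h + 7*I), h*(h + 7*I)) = h + 7*I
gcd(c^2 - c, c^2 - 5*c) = c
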